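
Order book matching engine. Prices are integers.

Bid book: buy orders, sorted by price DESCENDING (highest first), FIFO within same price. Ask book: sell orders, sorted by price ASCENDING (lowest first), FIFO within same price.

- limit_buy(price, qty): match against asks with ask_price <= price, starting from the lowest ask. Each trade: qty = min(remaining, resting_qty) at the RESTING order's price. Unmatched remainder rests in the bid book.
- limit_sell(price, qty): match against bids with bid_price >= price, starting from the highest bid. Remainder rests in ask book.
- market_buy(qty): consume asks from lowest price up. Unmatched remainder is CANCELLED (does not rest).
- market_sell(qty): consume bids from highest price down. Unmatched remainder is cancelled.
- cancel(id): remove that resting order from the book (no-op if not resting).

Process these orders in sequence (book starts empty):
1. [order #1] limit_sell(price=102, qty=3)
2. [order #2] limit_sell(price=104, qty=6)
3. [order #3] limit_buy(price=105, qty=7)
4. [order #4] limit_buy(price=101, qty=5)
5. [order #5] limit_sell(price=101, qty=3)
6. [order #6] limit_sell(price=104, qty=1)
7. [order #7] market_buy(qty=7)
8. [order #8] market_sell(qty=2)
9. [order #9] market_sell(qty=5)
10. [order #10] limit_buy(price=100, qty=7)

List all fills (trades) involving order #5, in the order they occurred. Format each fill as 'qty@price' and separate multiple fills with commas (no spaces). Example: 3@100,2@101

Answer: 3@101

Derivation:
After op 1 [order #1] limit_sell(price=102, qty=3): fills=none; bids=[-] asks=[#1:3@102]
After op 2 [order #2] limit_sell(price=104, qty=6): fills=none; bids=[-] asks=[#1:3@102 #2:6@104]
After op 3 [order #3] limit_buy(price=105, qty=7): fills=#3x#1:3@102 #3x#2:4@104; bids=[-] asks=[#2:2@104]
After op 4 [order #4] limit_buy(price=101, qty=5): fills=none; bids=[#4:5@101] asks=[#2:2@104]
After op 5 [order #5] limit_sell(price=101, qty=3): fills=#4x#5:3@101; bids=[#4:2@101] asks=[#2:2@104]
After op 6 [order #6] limit_sell(price=104, qty=1): fills=none; bids=[#4:2@101] asks=[#2:2@104 #6:1@104]
After op 7 [order #7] market_buy(qty=7): fills=#7x#2:2@104 #7x#6:1@104; bids=[#4:2@101] asks=[-]
After op 8 [order #8] market_sell(qty=2): fills=#4x#8:2@101; bids=[-] asks=[-]
After op 9 [order #9] market_sell(qty=5): fills=none; bids=[-] asks=[-]
After op 10 [order #10] limit_buy(price=100, qty=7): fills=none; bids=[#10:7@100] asks=[-]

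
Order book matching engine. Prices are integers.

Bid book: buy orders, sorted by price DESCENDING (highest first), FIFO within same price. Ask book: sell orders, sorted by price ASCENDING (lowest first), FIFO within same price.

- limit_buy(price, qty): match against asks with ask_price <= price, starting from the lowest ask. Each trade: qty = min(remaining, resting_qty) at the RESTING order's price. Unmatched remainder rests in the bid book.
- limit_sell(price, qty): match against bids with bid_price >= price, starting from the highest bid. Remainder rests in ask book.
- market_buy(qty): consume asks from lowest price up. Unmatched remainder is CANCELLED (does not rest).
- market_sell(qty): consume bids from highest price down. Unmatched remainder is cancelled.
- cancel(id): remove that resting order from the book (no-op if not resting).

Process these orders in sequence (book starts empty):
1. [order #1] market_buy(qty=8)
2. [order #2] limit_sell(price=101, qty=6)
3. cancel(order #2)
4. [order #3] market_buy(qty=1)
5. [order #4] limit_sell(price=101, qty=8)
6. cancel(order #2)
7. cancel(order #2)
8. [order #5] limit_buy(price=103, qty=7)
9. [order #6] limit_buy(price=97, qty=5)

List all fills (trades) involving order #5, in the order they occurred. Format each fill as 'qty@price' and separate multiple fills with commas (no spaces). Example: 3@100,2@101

After op 1 [order #1] market_buy(qty=8): fills=none; bids=[-] asks=[-]
After op 2 [order #2] limit_sell(price=101, qty=6): fills=none; bids=[-] asks=[#2:6@101]
After op 3 cancel(order #2): fills=none; bids=[-] asks=[-]
After op 4 [order #3] market_buy(qty=1): fills=none; bids=[-] asks=[-]
After op 5 [order #4] limit_sell(price=101, qty=8): fills=none; bids=[-] asks=[#4:8@101]
After op 6 cancel(order #2): fills=none; bids=[-] asks=[#4:8@101]
After op 7 cancel(order #2): fills=none; bids=[-] asks=[#4:8@101]
After op 8 [order #5] limit_buy(price=103, qty=7): fills=#5x#4:7@101; bids=[-] asks=[#4:1@101]
After op 9 [order #6] limit_buy(price=97, qty=5): fills=none; bids=[#6:5@97] asks=[#4:1@101]

Answer: 7@101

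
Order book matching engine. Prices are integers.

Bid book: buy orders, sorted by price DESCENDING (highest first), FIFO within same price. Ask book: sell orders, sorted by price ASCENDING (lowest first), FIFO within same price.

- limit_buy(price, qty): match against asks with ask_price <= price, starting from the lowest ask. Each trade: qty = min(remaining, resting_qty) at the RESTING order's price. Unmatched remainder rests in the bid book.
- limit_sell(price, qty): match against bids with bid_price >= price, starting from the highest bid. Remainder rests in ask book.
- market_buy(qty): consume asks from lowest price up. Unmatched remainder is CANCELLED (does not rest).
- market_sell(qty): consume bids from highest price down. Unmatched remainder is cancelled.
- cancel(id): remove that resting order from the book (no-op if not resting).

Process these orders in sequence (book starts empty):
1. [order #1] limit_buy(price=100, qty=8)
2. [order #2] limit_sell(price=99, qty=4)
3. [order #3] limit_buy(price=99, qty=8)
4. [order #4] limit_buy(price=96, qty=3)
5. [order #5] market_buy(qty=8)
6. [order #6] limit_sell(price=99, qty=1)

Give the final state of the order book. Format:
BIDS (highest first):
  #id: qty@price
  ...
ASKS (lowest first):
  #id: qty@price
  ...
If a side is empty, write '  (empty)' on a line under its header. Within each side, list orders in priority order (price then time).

After op 1 [order #1] limit_buy(price=100, qty=8): fills=none; bids=[#1:8@100] asks=[-]
After op 2 [order #2] limit_sell(price=99, qty=4): fills=#1x#2:4@100; bids=[#1:4@100] asks=[-]
After op 3 [order #3] limit_buy(price=99, qty=8): fills=none; bids=[#1:4@100 #3:8@99] asks=[-]
After op 4 [order #4] limit_buy(price=96, qty=3): fills=none; bids=[#1:4@100 #3:8@99 #4:3@96] asks=[-]
After op 5 [order #5] market_buy(qty=8): fills=none; bids=[#1:4@100 #3:8@99 #4:3@96] asks=[-]
After op 6 [order #6] limit_sell(price=99, qty=1): fills=#1x#6:1@100; bids=[#1:3@100 #3:8@99 #4:3@96] asks=[-]

Answer: BIDS (highest first):
  #1: 3@100
  #3: 8@99
  #4: 3@96
ASKS (lowest first):
  (empty)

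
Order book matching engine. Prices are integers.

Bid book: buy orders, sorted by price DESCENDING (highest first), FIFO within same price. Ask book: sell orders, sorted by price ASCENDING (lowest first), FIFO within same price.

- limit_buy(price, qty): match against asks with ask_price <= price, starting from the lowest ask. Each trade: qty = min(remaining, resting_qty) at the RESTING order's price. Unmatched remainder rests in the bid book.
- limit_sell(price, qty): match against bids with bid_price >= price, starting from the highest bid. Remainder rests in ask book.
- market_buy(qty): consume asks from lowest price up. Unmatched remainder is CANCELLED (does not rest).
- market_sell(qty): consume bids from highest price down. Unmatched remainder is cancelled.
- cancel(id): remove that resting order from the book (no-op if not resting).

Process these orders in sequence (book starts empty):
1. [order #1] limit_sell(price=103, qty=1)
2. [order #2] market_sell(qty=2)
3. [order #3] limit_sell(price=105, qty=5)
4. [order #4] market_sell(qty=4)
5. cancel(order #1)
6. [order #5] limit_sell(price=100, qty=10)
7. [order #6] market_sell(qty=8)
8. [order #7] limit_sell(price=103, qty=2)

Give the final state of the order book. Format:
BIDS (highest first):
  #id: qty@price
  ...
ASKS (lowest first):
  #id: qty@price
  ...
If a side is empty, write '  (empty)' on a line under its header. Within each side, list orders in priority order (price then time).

Answer: BIDS (highest first):
  (empty)
ASKS (lowest first):
  #5: 10@100
  #7: 2@103
  #3: 5@105

Derivation:
After op 1 [order #1] limit_sell(price=103, qty=1): fills=none; bids=[-] asks=[#1:1@103]
After op 2 [order #2] market_sell(qty=2): fills=none; bids=[-] asks=[#1:1@103]
After op 3 [order #3] limit_sell(price=105, qty=5): fills=none; bids=[-] asks=[#1:1@103 #3:5@105]
After op 4 [order #4] market_sell(qty=4): fills=none; bids=[-] asks=[#1:1@103 #3:5@105]
After op 5 cancel(order #1): fills=none; bids=[-] asks=[#3:5@105]
After op 6 [order #5] limit_sell(price=100, qty=10): fills=none; bids=[-] asks=[#5:10@100 #3:5@105]
After op 7 [order #6] market_sell(qty=8): fills=none; bids=[-] asks=[#5:10@100 #3:5@105]
After op 8 [order #7] limit_sell(price=103, qty=2): fills=none; bids=[-] asks=[#5:10@100 #7:2@103 #3:5@105]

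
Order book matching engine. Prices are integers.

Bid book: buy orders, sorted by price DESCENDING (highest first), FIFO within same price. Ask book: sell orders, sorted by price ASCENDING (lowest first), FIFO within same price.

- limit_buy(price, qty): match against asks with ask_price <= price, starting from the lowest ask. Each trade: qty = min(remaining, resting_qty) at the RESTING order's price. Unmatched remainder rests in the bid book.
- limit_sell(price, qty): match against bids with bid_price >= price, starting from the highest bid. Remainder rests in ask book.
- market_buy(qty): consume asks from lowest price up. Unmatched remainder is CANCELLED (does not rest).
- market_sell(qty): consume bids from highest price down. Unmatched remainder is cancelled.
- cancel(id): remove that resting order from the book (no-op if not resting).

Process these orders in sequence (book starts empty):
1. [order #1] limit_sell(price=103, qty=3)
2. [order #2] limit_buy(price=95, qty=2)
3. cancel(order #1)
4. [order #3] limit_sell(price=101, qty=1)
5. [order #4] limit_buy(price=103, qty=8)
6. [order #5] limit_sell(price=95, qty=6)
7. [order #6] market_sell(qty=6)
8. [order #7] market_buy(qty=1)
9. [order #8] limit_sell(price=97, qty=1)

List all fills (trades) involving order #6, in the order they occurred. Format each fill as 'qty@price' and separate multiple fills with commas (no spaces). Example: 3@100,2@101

After op 1 [order #1] limit_sell(price=103, qty=3): fills=none; bids=[-] asks=[#1:3@103]
After op 2 [order #2] limit_buy(price=95, qty=2): fills=none; bids=[#2:2@95] asks=[#1:3@103]
After op 3 cancel(order #1): fills=none; bids=[#2:2@95] asks=[-]
After op 4 [order #3] limit_sell(price=101, qty=1): fills=none; bids=[#2:2@95] asks=[#3:1@101]
After op 5 [order #4] limit_buy(price=103, qty=8): fills=#4x#3:1@101; bids=[#4:7@103 #2:2@95] asks=[-]
After op 6 [order #5] limit_sell(price=95, qty=6): fills=#4x#5:6@103; bids=[#4:1@103 #2:2@95] asks=[-]
After op 7 [order #6] market_sell(qty=6): fills=#4x#6:1@103 #2x#6:2@95; bids=[-] asks=[-]
After op 8 [order #7] market_buy(qty=1): fills=none; bids=[-] asks=[-]
After op 9 [order #8] limit_sell(price=97, qty=1): fills=none; bids=[-] asks=[#8:1@97]

Answer: 1@103,2@95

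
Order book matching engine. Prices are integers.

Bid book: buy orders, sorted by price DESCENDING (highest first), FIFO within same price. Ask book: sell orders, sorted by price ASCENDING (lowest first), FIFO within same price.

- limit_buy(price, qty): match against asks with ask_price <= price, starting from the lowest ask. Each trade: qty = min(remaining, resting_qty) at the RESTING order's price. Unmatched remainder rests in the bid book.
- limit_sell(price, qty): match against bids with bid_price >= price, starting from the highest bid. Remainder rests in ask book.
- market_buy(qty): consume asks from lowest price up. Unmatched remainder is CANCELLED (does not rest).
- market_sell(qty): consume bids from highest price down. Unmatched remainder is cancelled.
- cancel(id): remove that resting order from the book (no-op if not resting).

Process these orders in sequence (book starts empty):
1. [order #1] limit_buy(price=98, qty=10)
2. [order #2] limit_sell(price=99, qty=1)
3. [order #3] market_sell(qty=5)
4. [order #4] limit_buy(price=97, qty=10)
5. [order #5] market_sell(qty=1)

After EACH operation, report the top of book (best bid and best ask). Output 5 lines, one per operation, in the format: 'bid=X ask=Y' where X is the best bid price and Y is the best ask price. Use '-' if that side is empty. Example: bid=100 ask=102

Answer: bid=98 ask=-
bid=98 ask=99
bid=98 ask=99
bid=98 ask=99
bid=98 ask=99

Derivation:
After op 1 [order #1] limit_buy(price=98, qty=10): fills=none; bids=[#1:10@98] asks=[-]
After op 2 [order #2] limit_sell(price=99, qty=1): fills=none; bids=[#1:10@98] asks=[#2:1@99]
After op 3 [order #3] market_sell(qty=5): fills=#1x#3:5@98; bids=[#1:5@98] asks=[#2:1@99]
After op 4 [order #4] limit_buy(price=97, qty=10): fills=none; bids=[#1:5@98 #4:10@97] asks=[#2:1@99]
After op 5 [order #5] market_sell(qty=1): fills=#1x#5:1@98; bids=[#1:4@98 #4:10@97] asks=[#2:1@99]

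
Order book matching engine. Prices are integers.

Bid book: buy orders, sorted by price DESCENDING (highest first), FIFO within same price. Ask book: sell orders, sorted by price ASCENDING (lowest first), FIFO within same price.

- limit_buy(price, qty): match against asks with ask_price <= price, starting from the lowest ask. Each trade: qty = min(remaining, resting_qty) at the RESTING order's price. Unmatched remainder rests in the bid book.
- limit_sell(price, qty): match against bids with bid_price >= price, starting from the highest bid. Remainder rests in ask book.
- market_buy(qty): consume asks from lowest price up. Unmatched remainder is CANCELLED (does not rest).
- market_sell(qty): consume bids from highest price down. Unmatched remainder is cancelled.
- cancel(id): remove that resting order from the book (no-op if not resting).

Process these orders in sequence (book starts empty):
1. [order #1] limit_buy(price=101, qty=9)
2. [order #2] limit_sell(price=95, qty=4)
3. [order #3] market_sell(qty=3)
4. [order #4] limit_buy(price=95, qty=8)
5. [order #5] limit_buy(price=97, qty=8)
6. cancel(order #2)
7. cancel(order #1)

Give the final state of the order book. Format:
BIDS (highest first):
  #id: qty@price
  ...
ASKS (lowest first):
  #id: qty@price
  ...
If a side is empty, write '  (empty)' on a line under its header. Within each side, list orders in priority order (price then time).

Answer: BIDS (highest first):
  #5: 8@97
  #4: 8@95
ASKS (lowest first):
  (empty)

Derivation:
After op 1 [order #1] limit_buy(price=101, qty=9): fills=none; bids=[#1:9@101] asks=[-]
After op 2 [order #2] limit_sell(price=95, qty=4): fills=#1x#2:4@101; bids=[#1:5@101] asks=[-]
After op 3 [order #3] market_sell(qty=3): fills=#1x#3:3@101; bids=[#1:2@101] asks=[-]
After op 4 [order #4] limit_buy(price=95, qty=8): fills=none; bids=[#1:2@101 #4:8@95] asks=[-]
After op 5 [order #5] limit_buy(price=97, qty=8): fills=none; bids=[#1:2@101 #5:8@97 #4:8@95] asks=[-]
After op 6 cancel(order #2): fills=none; bids=[#1:2@101 #5:8@97 #4:8@95] asks=[-]
After op 7 cancel(order #1): fills=none; bids=[#5:8@97 #4:8@95] asks=[-]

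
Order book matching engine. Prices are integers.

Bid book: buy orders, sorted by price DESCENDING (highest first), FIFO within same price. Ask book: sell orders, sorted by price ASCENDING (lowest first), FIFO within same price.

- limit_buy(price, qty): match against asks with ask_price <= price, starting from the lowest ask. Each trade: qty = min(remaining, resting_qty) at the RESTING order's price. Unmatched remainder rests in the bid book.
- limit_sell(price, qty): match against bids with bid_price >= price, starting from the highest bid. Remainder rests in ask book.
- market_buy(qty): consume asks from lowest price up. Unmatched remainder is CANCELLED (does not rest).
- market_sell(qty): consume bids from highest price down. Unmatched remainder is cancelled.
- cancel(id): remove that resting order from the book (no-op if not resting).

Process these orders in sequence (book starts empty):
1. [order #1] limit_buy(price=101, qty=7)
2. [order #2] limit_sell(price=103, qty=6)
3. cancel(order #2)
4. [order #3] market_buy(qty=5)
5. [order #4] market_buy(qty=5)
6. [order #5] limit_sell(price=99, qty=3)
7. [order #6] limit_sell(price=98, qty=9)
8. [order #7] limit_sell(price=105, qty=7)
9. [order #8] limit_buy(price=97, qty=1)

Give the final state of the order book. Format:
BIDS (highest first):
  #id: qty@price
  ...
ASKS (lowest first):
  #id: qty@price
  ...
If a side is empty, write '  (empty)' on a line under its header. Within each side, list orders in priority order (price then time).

Answer: BIDS (highest first):
  #8: 1@97
ASKS (lowest first):
  #6: 5@98
  #7: 7@105

Derivation:
After op 1 [order #1] limit_buy(price=101, qty=7): fills=none; bids=[#1:7@101] asks=[-]
After op 2 [order #2] limit_sell(price=103, qty=6): fills=none; bids=[#1:7@101] asks=[#2:6@103]
After op 3 cancel(order #2): fills=none; bids=[#1:7@101] asks=[-]
After op 4 [order #3] market_buy(qty=5): fills=none; bids=[#1:7@101] asks=[-]
After op 5 [order #4] market_buy(qty=5): fills=none; bids=[#1:7@101] asks=[-]
After op 6 [order #5] limit_sell(price=99, qty=3): fills=#1x#5:3@101; bids=[#1:4@101] asks=[-]
After op 7 [order #6] limit_sell(price=98, qty=9): fills=#1x#6:4@101; bids=[-] asks=[#6:5@98]
After op 8 [order #7] limit_sell(price=105, qty=7): fills=none; bids=[-] asks=[#6:5@98 #7:7@105]
After op 9 [order #8] limit_buy(price=97, qty=1): fills=none; bids=[#8:1@97] asks=[#6:5@98 #7:7@105]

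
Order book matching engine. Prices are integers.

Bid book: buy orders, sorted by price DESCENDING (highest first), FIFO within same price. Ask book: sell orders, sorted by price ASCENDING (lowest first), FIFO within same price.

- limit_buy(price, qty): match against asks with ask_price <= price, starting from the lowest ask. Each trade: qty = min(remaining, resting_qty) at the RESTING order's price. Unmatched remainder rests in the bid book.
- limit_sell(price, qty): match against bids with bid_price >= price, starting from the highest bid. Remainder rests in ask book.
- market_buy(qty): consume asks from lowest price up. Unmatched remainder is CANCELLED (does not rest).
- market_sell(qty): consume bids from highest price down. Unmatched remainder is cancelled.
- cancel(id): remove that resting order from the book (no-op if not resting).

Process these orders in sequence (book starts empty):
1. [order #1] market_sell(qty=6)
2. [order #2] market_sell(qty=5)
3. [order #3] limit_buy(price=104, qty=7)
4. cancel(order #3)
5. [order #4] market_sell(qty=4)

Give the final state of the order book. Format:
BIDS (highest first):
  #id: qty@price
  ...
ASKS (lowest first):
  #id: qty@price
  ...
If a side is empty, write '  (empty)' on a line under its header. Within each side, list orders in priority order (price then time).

Answer: BIDS (highest first):
  (empty)
ASKS (lowest first):
  (empty)

Derivation:
After op 1 [order #1] market_sell(qty=6): fills=none; bids=[-] asks=[-]
After op 2 [order #2] market_sell(qty=5): fills=none; bids=[-] asks=[-]
After op 3 [order #3] limit_buy(price=104, qty=7): fills=none; bids=[#3:7@104] asks=[-]
After op 4 cancel(order #3): fills=none; bids=[-] asks=[-]
After op 5 [order #4] market_sell(qty=4): fills=none; bids=[-] asks=[-]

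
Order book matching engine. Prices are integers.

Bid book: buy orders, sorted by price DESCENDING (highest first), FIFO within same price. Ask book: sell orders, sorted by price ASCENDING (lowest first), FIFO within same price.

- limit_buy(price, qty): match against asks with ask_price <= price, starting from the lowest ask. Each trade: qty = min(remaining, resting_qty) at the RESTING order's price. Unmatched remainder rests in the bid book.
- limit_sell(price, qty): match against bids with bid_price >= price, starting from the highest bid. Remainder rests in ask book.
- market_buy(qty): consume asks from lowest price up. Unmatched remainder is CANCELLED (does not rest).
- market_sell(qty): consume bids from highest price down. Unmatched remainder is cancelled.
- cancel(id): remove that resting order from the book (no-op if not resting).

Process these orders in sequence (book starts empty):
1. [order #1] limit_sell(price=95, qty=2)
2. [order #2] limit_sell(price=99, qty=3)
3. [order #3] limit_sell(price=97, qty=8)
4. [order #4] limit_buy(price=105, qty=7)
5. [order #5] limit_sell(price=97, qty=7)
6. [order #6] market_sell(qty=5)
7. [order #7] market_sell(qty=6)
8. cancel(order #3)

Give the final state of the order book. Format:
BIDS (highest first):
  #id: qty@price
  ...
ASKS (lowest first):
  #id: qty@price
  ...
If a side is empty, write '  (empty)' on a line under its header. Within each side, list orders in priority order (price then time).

After op 1 [order #1] limit_sell(price=95, qty=2): fills=none; bids=[-] asks=[#1:2@95]
After op 2 [order #2] limit_sell(price=99, qty=3): fills=none; bids=[-] asks=[#1:2@95 #2:3@99]
After op 3 [order #3] limit_sell(price=97, qty=8): fills=none; bids=[-] asks=[#1:2@95 #3:8@97 #2:3@99]
After op 4 [order #4] limit_buy(price=105, qty=7): fills=#4x#1:2@95 #4x#3:5@97; bids=[-] asks=[#3:3@97 #2:3@99]
After op 5 [order #5] limit_sell(price=97, qty=7): fills=none; bids=[-] asks=[#3:3@97 #5:7@97 #2:3@99]
After op 6 [order #6] market_sell(qty=5): fills=none; bids=[-] asks=[#3:3@97 #5:7@97 #2:3@99]
After op 7 [order #7] market_sell(qty=6): fills=none; bids=[-] asks=[#3:3@97 #5:7@97 #2:3@99]
After op 8 cancel(order #3): fills=none; bids=[-] asks=[#5:7@97 #2:3@99]

Answer: BIDS (highest first):
  (empty)
ASKS (lowest first):
  #5: 7@97
  #2: 3@99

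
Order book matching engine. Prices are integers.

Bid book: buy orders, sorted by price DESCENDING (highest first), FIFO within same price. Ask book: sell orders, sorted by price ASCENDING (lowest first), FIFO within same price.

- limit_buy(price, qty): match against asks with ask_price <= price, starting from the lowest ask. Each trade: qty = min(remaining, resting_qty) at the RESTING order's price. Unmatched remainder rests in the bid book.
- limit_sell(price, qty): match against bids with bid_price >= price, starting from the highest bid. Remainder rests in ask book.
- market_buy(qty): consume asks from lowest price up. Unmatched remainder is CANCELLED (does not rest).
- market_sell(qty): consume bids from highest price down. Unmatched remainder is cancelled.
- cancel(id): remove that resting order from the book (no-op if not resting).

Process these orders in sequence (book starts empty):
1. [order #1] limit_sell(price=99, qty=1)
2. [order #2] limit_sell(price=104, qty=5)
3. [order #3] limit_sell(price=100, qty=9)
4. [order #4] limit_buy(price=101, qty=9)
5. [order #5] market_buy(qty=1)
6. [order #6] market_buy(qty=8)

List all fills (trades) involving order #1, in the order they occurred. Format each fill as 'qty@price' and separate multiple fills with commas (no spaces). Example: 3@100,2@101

After op 1 [order #1] limit_sell(price=99, qty=1): fills=none; bids=[-] asks=[#1:1@99]
After op 2 [order #2] limit_sell(price=104, qty=5): fills=none; bids=[-] asks=[#1:1@99 #2:5@104]
After op 3 [order #3] limit_sell(price=100, qty=9): fills=none; bids=[-] asks=[#1:1@99 #3:9@100 #2:5@104]
After op 4 [order #4] limit_buy(price=101, qty=9): fills=#4x#1:1@99 #4x#3:8@100; bids=[-] asks=[#3:1@100 #2:5@104]
After op 5 [order #5] market_buy(qty=1): fills=#5x#3:1@100; bids=[-] asks=[#2:5@104]
After op 6 [order #6] market_buy(qty=8): fills=#6x#2:5@104; bids=[-] asks=[-]

Answer: 1@99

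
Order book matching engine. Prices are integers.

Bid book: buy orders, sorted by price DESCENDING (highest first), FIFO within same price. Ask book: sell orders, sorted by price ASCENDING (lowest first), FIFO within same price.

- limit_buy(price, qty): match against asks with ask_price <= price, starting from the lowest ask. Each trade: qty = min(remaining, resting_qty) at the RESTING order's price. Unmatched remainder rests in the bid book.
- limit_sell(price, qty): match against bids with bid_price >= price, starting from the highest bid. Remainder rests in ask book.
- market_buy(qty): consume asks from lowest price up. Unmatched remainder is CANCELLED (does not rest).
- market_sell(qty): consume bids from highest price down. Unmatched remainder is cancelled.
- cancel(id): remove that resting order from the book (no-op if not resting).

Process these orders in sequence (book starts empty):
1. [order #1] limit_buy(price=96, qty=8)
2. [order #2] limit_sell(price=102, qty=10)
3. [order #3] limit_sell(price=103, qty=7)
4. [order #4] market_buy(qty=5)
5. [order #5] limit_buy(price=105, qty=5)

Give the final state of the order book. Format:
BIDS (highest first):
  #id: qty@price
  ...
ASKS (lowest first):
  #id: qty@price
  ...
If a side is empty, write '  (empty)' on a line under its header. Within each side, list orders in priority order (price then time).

Answer: BIDS (highest first):
  #1: 8@96
ASKS (lowest first):
  #3: 7@103

Derivation:
After op 1 [order #1] limit_buy(price=96, qty=8): fills=none; bids=[#1:8@96] asks=[-]
After op 2 [order #2] limit_sell(price=102, qty=10): fills=none; bids=[#1:8@96] asks=[#2:10@102]
After op 3 [order #3] limit_sell(price=103, qty=7): fills=none; bids=[#1:8@96] asks=[#2:10@102 #3:7@103]
After op 4 [order #4] market_buy(qty=5): fills=#4x#2:5@102; bids=[#1:8@96] asks=[#2:5@102 #3:7@103]
After op 5 [order #5] limit_buy(price=105, qty=5): fills=#5x#2:5@102; bids=[#1:8@96] asks=[#3:7@103]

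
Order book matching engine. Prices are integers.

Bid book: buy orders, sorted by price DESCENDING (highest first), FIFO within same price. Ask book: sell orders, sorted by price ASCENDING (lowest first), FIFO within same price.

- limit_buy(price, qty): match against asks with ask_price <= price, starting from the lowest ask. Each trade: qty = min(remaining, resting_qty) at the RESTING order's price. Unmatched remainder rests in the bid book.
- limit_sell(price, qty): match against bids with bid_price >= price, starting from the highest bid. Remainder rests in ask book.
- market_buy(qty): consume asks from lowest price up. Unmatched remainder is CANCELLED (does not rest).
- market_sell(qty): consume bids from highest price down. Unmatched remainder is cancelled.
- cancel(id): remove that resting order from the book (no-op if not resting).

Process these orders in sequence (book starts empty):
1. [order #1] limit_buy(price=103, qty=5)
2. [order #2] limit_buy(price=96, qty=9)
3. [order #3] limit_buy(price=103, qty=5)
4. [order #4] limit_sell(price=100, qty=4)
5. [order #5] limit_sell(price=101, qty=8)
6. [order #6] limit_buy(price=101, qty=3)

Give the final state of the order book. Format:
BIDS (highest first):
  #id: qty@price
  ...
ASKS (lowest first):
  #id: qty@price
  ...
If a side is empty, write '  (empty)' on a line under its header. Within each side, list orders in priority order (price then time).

After op 1 [order #1] limit_buy(price=103, qty=5): fills=none; bids=[#1:5@103] asks=[-]
After op 2 [order #2] limit_buy(price=96, qty=9): fills=none; bids=[#1:5@103 #2:9@96] asks=[-]
After op 3 [order #3] limit_buy(price=103, qty=5): fills=none; bids=[#1:5@103 #3:5@103 #2:9@96] asks=[-]
After op 4 [order #4] limit_sell(price=100, qty=4): fills=#1x#4:4@103; bids=[#1:1@103 #3:5@103 #2:9@96] asks=[-]
After op 5 [order #5] limit_sell(price=101, qty=8): fills=#1x#5:1@103 #3x#5:5@103; bids=[#2:9@96] asks=[#5:2@101]
After op 6 [order #6] limit_buy(price=101, qty=3): fills=#6x#5:2@101; bids=[#6:1@101 #2:9@96] asks=[-]

Answer: BIDS (highest first):
  #6: 1@101
  #2: 9@96
ASKS (lowest first):
  (empty)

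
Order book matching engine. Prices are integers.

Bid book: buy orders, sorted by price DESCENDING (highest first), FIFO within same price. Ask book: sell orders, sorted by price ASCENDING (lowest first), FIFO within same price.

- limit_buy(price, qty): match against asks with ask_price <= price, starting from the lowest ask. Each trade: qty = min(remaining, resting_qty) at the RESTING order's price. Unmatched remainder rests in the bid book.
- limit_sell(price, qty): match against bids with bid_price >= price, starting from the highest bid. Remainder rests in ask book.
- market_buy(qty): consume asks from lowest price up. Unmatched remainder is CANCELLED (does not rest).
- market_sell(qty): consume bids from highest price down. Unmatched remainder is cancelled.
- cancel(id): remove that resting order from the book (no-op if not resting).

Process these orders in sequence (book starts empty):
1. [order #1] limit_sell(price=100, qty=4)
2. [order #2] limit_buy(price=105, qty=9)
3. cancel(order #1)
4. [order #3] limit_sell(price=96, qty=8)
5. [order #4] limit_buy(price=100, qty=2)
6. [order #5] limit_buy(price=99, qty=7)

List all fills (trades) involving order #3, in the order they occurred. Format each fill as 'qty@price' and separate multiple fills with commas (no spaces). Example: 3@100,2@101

Answer: 5@105,2@96,1@96

Derivation:
After op 1 [order #1] limit_sell(price=100, qty=4): fills=none; bids=[-] asks=[#1:4@100]
After op 2 [order #2] limit_buy(price=105, qty=9): fills=#2x#1:4@100; bids=[#2:5@105] asks=[-]
After op 3 cancel(order #1): fills=none; bids=[#2:5@105] asks=[-]
After op 4 [order #3] limit_sell(price=96, qty=8): fills=#2x#3:5@105; bids=[-] asks=[#3:3@96]
After op 5 [order #4] limit_buy(price=100, qty=2): fills=#4x#3:2@96; bids=[-] asks=[#3:1@96]
After op 6 [order #5] limit_buy(price=99, qty=7): fills=#5x#3:1@96; bids=[#5:6@99] asks=[-]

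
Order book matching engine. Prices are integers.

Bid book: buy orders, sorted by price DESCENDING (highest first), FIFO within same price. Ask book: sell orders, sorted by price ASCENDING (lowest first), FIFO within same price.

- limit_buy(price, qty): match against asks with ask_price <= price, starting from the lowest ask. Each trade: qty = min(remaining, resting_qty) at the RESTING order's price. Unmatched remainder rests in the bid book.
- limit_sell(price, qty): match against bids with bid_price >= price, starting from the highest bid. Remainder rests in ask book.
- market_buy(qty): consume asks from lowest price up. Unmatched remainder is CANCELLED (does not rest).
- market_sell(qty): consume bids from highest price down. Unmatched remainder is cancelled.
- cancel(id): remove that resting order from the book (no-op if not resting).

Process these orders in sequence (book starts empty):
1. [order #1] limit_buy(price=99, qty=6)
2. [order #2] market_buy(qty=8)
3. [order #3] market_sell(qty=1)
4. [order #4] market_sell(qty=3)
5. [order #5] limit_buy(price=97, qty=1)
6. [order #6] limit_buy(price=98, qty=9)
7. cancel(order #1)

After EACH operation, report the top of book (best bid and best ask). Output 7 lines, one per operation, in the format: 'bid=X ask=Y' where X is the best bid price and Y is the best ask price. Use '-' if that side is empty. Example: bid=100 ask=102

After op 1 [order #1] limit_buy(price=99, qty=6): fills=none; bids=[#1:6@99] asks=[-]
After op 2 [order #2] market_buy(qty=8): fills=none; bids=[#1:6@99] asks=[-]
After op 3 [order #3] market_sell(qty=1): fills=#1x#3:1@99; bids=[#1:5@99] asks=[-]
After op 4 [order #4] market_sell(qty=3): fills=#1x#4:3@99; bids=[#1:2@99] asks=[-]
After op 5 [order #5] limit_buy(price=97, qty=1): fills=none; bids=[#1:2@99 #5:1@97] asks=[-]
After op 6 [order #6] limit_buy(price=98, qty=9): fills=none; bids=[#1:2@99 #6:9@98 #5:1@97] asks=[-]
After op 7 cancel(order #1): fills=none; bids=[#6:9@98 #5:1@97] asks=[-]

Answer: bid=99 ask=-
bid=99 ask=-
bid=99 ask=-
bid=99 ask=-
bid=99 ask=-
bid=99 ask=-
bid=98 ask=-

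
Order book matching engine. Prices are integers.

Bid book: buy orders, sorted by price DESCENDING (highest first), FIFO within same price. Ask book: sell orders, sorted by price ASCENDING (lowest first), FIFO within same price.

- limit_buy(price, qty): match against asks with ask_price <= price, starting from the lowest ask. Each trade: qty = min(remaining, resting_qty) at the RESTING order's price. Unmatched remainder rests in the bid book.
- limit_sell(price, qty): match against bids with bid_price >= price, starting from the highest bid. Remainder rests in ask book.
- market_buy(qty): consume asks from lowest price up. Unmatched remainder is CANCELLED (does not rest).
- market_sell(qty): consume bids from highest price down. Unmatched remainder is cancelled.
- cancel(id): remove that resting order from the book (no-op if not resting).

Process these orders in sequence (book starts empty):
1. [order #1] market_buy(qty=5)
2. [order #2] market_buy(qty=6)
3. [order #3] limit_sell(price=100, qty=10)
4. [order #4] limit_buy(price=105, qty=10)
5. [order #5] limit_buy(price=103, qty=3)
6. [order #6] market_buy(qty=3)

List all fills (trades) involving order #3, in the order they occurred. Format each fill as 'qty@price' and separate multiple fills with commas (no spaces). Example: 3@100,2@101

Answer: 10@100

Derivation:
After op 1 [order #1] market_buy(qty=5): fills=none; bids=[-] asks=[-]
After op 2 [order #2] market_buy(qty=6): fills=none; bids=[-] asks=[-]
After op 3 [order #3] limit_sell(price=100, qty=10): fills=none; bids=[-] asks=[#3:10@100]
After op 4 [order #4] limit_buy(price=105, qty=10): fills=#4x#3:10@100; bids=[-] asks=[-]
After op 5 [order #5] limit_buy(price=103, qty=3): fills=none; bids=[#5:3@103] asks=[-]
After op 6 [order #6] market_buy(qty=3): fills=none; bids=[#5:3@103] asks=[-]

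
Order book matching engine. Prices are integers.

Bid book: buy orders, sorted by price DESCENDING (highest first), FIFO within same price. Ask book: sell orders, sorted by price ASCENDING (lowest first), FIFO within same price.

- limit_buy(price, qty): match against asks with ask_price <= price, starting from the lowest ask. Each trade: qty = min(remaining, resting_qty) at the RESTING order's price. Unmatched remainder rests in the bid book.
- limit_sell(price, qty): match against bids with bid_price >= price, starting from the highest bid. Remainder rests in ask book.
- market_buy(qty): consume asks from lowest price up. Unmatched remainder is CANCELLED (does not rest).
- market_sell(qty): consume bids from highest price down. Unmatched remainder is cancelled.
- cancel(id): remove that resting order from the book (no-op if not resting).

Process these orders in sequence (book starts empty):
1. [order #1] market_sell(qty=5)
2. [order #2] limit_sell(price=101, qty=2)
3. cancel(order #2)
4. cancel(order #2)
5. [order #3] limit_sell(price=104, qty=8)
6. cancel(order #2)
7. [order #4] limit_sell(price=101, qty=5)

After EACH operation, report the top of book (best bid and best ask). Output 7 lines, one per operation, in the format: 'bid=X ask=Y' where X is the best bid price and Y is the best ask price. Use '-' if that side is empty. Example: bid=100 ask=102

After op 1 [order #1] market_sell(qty=5): fills=none; bids=[-] asks=[-]
After op 2 [order #2] limit_sell(price=101, qty=2): fills=none; bids=[-] asks=[#2:2@101]
After op 3 cancel(order #2): fills=none; bids=[-] asks=[-]
After op 4 cancel(order #2): fills=none; bids=[-] asks=[-]
After op 5 [order #3] limit_sell(price=104, qty=8): fills=none; bids=[-] asks=[#3:8@104]
After op 6 cancel(order #2): fills=none; bids=[-] asks=[#3:8@104]
After op 7 [order #4] limit_sell(price=101, qty=5): fills=none; bids=[-] asks=[#4:5@101 #3:8@104]

Answer: bid=- ask=-
bid=- ask=101
bid=- ask=-
bid=- ask=-
bid=- ask=104
bid=- ask=104
bid=- ask=101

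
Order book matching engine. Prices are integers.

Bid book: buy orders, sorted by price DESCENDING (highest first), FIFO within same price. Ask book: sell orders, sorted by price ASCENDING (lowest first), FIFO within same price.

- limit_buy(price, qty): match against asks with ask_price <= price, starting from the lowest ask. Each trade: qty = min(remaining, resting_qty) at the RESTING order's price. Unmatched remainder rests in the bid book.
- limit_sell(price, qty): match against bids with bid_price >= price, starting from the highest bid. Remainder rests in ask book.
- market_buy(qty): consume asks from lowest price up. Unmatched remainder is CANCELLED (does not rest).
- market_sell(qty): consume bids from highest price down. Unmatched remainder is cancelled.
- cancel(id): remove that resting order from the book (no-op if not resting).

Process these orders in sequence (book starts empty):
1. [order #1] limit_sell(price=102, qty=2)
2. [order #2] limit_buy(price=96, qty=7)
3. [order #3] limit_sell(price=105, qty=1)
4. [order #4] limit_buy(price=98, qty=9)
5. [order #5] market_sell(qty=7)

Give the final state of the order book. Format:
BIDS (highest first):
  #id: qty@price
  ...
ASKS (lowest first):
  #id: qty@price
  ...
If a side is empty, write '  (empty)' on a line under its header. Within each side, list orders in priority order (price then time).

After op 1 [order #1] limit_sell(price=102, qty=2): fills=none; bids=[-] asks=[#1:2@102]
After op 2 [order #2] limit_buy(price=96, qty=7): fills=none; bids=[#2:7@96] asks=[#1:2@102]
After op 3 [order #3] limit_sell(price=105, qty=1): fills=none; bids=[#2:7@96] asks=[#1:2@102 #3:1@105]
After op 4 [order #4] limit_buy(price=98, qty=9): fills=none; bids=[#4:9@98 #2:7@96] asks=[#1:2@102 #3:1@105]
After op 5 [order #5] market_sell(qty=7): fills=#4x#5:7@98; bids=[#4:2@98 #2:7@96] asks=[#1:2@102 #3:1@105]

Answer: BIDS (highest first):
  #4: 2@98
  #2: 7@96
ASKS (lowest first):
  #1: 2@102
  #3: 1@105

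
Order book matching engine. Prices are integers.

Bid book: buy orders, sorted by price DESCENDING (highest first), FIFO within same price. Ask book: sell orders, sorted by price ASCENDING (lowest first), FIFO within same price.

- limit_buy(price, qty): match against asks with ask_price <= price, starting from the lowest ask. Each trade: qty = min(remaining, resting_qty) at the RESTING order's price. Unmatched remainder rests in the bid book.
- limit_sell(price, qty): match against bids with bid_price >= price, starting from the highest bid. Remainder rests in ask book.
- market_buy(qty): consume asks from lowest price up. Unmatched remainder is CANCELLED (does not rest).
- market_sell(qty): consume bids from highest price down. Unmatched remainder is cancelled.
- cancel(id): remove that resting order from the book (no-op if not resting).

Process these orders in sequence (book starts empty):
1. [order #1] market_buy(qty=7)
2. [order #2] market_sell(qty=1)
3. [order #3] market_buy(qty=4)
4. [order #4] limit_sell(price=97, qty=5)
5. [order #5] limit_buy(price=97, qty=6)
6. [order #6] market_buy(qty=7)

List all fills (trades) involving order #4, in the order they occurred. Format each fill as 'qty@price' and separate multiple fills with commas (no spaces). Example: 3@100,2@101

After op 1 [order #1] market_buy(qty=7): fills=none; bids=[-] asks=[-]
After op 2 [order #2] market_sell(qty=1): fills=none; bids=[-] asks=[-]
After op 3 [order #3] market_buy(qty=4): fills=none; bids=[-] asks=[-]
After op 4 [order #4] limit_sell(price=97, qty=5): fills=none; bids=[-] asks=[#4:5@97]
After op 5 [order #5] limit_buy(price=97, qty=6): fills=#5x#4:5@97; bids=[#5:1@97] asks=[-]
After op 6 [order #6] market_buy(qty=7): fills=none; bids=[#5:1@97] asks=[-]

Answer: 5@97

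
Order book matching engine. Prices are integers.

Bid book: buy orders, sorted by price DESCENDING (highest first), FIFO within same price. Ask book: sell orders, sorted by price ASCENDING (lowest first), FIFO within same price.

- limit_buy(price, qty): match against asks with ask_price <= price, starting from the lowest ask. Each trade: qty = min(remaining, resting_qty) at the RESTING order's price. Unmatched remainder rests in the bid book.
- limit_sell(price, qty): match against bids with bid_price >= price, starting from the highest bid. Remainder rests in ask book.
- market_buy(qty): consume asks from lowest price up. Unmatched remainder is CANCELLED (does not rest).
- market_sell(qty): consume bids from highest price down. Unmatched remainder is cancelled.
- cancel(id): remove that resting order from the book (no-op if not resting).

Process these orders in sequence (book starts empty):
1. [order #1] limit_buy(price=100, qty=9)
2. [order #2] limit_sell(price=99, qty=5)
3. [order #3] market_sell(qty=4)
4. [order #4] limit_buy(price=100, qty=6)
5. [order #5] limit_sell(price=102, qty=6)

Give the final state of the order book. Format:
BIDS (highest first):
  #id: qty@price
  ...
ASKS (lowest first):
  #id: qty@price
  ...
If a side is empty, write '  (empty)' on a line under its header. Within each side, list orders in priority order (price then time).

Answer: BIDS (highest first):
  #4: 6@100
ASKS (lowest first):
  #5: 6@102

Derivation:
After op 1 [order #1] limit_buy(price=100, qty=9): fills=none; bids=[#1:9@100] asks=[-]
After op 2 [order #2] limit_sell(price=99, qty=5): fills=#1x#2:5@100; bids=[#1:4@100] asks=[-]
After op 3 [order #3] market_sell(qty=4): fills=#1x#3:4@100; bids=[-] asks=[-]
After op 4 [order #4] limit_buy(price=100, qty=6): fills=none; bids=[#4:6@100] asks=[-]
After op 5 [order #5] limit_sell(price=102, qty=6): fills=none; bids=[#4:6@100] asks=[#5:6@102]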